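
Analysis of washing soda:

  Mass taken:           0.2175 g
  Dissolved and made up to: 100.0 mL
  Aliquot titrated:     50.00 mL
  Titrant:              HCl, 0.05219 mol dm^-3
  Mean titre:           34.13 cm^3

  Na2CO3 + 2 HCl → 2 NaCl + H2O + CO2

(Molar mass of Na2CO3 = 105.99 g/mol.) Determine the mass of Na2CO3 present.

n(HCl) per titration = 0.03413 × 0.05219 = 1.781 × 10^-3 mol
From the 1:2 ratio, n(Na2CO3) in each aliquot = 1/2 × 1.781 × 10^-3 = 8.906 × 10^-4 mol
n(Na2CO3) in the whole flask = 8.906 × 10^-4 × 100.0/50.00 = 1.781 × 10^-3 mol
mass of Na2CO3 = 1.781 × 10^-3 × 105.99 = 0.1888 g

0.1888 g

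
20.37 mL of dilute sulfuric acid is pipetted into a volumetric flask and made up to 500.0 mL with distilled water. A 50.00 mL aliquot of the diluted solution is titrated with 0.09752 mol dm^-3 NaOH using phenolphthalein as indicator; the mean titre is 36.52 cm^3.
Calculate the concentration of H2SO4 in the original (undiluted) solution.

H2SO4 + 2 NaOH → Na2SO4 + 2 H2O
n(NaOH) = 0.03652 × 0.09752 = 3.561 × 10^-3 mol
From the 1:2 ratio, n(H2SO4) in the aliquot = 1/2 × 3.561 × 10^-3 = 1.781 × 10^-3 mol
[H2SO4]_dilute = 1.781 × 10^-3 / 0.05000 = 0.03561 mol/L
Dilution factor = 500.0 / 20.37 = 24.55
[H2SO4]_stock = 0.03561 × 24.55 = 0.8742 mol/L

0.8742 mol/L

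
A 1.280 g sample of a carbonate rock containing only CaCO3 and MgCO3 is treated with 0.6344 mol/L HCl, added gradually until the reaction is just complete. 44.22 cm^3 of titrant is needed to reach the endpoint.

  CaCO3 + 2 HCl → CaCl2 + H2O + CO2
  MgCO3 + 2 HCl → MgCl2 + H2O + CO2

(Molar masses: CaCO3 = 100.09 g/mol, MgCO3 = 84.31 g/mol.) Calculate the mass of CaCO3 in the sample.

0.6179 g

n(HCl) = 0.04422 × 0.6344 = 0.02805 mol
Let x = n(CaCO3), y = n(MgCO3).
Titrant: 2x + 2y = 0.02805;  mass: 100.09x + 84.31y = 1.280
Solving, x = 6.174 × 10^-3 mol, y = 7.853 × 10^-3 mol
mass of CaCO3 = 6.174 × 10^-3 × 100.09 = 0.6179 g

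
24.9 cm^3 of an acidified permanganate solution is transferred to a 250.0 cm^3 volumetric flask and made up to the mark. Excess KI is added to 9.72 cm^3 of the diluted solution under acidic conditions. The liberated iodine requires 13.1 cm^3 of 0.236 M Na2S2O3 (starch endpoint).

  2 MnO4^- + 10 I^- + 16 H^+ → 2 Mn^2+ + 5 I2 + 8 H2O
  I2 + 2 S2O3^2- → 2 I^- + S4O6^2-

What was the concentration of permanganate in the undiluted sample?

0.639 M

n(S2O3^2-) = 0.0131 × 0.236 = 3.09 × 10^-3 mol
n(I2) = n(S2O3^2-)/2 = 1.55 × 10^-3 mol
From the 2:5 ratio, n(MnO4^-) in the aliquot = 2/5 × 1.55 × 10^-3 = 6.18 × 10^-4 mol
[MnO4^-]_dilute = 6.18 × 10^-4 / 0.00972 = 0.0636 mol/L
[MnO4^-]_original = 0.0636 × 250.0/24.9 = 0.639 mol/L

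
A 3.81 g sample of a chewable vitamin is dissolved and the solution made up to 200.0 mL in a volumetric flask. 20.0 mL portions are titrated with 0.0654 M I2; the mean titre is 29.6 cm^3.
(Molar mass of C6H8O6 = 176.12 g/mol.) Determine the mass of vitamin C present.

C6H8O6 + I2 → C6H6O6 + 2 HI
n(I2) per titration = 0.0296 × 0.0654 = 1.94 × 10^-3 mol
n(C6H8O6) in each aliquot = 1.94 × 10^-3 mol (1:1 ratio)
n(C6H8O6) in the whole flask = 1.94 × 10^-3 × 200.0/20.0 = 0.0194 mol
mass of C6H8O6 = 0.0194 × 176.12 = 3.41 g

3.41 g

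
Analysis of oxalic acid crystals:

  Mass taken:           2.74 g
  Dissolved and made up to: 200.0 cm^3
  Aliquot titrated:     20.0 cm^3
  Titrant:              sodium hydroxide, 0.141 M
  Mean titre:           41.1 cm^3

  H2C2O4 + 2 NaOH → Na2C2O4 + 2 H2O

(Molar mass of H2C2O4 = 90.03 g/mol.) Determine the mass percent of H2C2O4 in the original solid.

95.2 %

n(NaOH) per titration = 0.0411 × 0.141 = 5.80 × 10^-3 mol
From the 1:2 ratio, n(H2C2O4) in each aliquot = 1/2 × 5.80 × 10^-3 = 2.90 × 10^-3 mol
n(H2C2O4) in the whole flask = 2.90 × 10^-3 × 200.0/20.0 = 0.0290 mol
mass of H2C2O4 = 0.0290 × 90.03 = 2.61 g
% H2C2O4 = 2.61 / 2.74 × 100 = 95.2 %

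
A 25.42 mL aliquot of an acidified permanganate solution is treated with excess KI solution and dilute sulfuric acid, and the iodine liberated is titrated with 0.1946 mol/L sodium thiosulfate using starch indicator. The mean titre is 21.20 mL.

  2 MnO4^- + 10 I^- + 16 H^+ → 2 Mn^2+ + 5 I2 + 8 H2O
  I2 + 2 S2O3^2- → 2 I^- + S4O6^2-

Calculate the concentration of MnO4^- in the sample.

0.03246 mol/L

n(S2O3^2-) = 0.02120 × 0.1946 = 4.126 × 10^-3 mol
n(I2) = n(S2O3^2-)/2 = 2.063 × 10^-3 mol
From the 2:5 ratio, n(MnO4^-) in the aliquot = 2/5 × 2.063 × 10^-3 = 8.251 × 10^-4 mol
[MnO4^-] = 8.251 × 10^-4 / 0.02542 = 0.03246 mol/L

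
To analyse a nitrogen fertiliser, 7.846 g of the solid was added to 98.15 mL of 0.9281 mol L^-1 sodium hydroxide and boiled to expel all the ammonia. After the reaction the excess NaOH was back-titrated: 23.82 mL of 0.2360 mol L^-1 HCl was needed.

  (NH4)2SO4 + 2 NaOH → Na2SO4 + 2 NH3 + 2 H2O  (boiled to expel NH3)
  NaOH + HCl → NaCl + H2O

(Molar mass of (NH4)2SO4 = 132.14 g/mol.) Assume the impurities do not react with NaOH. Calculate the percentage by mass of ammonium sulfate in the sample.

n(NaOH) added = 0.09815 × 0.9281 = 0.09109 mol
n(HCl) used in back-titration = 0.02382 × 0.2360 = 5.622 × 10^-3 mol
n(NaOH) left over = 5.622 × 10^-3 mol (1:1 ratio)
n(NaOH) consumed by analyte = 0.09109 − 5.622 × 10^-3 = 0.08547 mol
From the 1:2 ratio, n((NH4)2SO4) = 1/2 × 0.08547 = 0.04274 mol
mass of (NH4)2SO4 = 0.04274 × 132.14 = 5.647 g
% (NH4)2SO4 = 5.647 / 7.846 × 100 = 71.97 %

71.97 %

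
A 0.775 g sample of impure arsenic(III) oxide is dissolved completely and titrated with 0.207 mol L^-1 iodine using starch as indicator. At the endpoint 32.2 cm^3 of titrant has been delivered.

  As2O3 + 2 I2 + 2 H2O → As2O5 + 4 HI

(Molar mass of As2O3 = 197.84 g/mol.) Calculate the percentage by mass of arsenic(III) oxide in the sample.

85.1 %

n(I2) = 0.0322 L × 0.207 mol/L = 6.67 × 10^-3 mol
From the 1:2 ratio, n(As2O3) = 1/2 × 6.67 × 10^-3 = 3.33 × 10^-3 mol
mass of As2O3 = 3.33 × 10^-3 × 197.84 g/mol = 0.659 g
% As2O3 = 0.659 / 0.775 × 100 = 85.1 %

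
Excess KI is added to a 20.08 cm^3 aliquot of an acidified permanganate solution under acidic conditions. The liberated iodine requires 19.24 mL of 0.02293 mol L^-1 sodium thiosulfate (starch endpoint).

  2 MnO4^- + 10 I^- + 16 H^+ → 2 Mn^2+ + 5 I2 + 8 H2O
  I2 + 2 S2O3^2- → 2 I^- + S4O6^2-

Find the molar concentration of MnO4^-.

0.004394 mol/L

n(S2O3^2-) = 0.01924 × 0.02293 = 4.412 × 10^-4 mol
n(I2) = n(S2O3^2-)/2 = 2.206 × 10^-4 mol
From the 2:5 ratio, n(MnO4^-) in the aliquot = 2/5 × 2.206 × 10^-4 = 8.823 × 10^-5 mol
[MnO4^-] = 8.823 × 10^-5 / 0.02008 = 0.004394 mol/L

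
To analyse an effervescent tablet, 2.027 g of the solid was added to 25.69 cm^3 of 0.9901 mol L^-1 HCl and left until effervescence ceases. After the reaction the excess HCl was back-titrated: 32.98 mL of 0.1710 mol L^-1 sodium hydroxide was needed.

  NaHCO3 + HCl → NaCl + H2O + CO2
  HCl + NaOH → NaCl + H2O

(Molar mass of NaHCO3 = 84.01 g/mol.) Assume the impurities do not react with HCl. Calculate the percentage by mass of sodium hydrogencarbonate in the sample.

82.05 %

n(HCl) added = 0.02569 × 0.9901 = 0.02544 mol
n(NaOH) used in back-titration = 0.03298 × 0.1710 = 5.640 × 10^-3 mol
n(HCl) left over = 5.640 × 10^-3 mol (1:1 ratio)
n(HCl) consumed by analyte = 0.02544 − 5.640 × 10^-3 = 0.01980 mol
n(NaHCO3) = 0.01980 mol (1:1 ratio)
mass of NaHCO3 = 0.01980 × 84.01 = 1.663 g
% NaHCO3 = 1.663 / 2.027 × 100 = 82.05 %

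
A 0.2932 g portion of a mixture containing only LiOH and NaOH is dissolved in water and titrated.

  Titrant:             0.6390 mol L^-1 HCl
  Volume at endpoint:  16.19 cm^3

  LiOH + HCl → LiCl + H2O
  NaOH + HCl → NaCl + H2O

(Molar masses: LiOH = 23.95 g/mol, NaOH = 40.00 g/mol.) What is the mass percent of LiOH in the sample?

61.39 %

n(HCl) = 0.01619 × 0.6390 = 0.01035 mol
Let x = n(LiOH), y = n(NaOH).
Titrant: 1x + 1y = 0.01035;  mass: 23.95x + 40.00y = 0.2932
Solving, x = 7.515 × 10^-3 mol, y = 2.830 × 10^-3 mol
mass of LiOH = 7.515 × 10^-3 × 23.95 = 0.1800 g
% LiOH = 0.1800 / 0.2932 × 100 = 61.39 %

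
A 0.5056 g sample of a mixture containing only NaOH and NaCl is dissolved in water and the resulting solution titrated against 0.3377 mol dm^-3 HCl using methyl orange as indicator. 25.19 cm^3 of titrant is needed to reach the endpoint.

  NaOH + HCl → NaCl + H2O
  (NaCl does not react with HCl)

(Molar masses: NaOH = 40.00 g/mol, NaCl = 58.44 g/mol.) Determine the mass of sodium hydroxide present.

0.3403 g

n(HCl) = 0.02519 × 0.3377 = 8.507 × 10^-3 mol
Let x = n(NaOH), y = n(NaCl).
Titrant: 1x = 8.507 × 10^-3;  mass: 40.00x + 58.44y = 0.5056
Solving, x = 8.507 × 10^-3 mol, y = 2.829 × 10^-3 mol
mass of NaOH = 8.507 × 10^-3 × 40.00 = 0.3403 g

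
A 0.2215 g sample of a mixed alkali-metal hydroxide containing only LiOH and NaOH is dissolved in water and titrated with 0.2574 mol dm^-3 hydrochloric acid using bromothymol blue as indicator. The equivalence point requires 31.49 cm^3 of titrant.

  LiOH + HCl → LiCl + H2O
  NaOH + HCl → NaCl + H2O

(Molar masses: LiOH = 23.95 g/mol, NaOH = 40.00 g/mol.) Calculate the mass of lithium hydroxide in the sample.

n(HCl) = 0.03149 × 0.2574 = 8.106 × 10^-3 mol
Let x = n(LiOH), y = n(NaOH).
Titrant: 1x + 1y = 8.106 × 10^-3;  mass: 23.95x + 40.00y = 0.2215
Solving, x = 6.400 × 10^-3 mol, y = 1.705 × 10^-3 mol
mass of LiOH = 6.400 × 10^-3 × 23.95 = 0.1533 g

0.1533 g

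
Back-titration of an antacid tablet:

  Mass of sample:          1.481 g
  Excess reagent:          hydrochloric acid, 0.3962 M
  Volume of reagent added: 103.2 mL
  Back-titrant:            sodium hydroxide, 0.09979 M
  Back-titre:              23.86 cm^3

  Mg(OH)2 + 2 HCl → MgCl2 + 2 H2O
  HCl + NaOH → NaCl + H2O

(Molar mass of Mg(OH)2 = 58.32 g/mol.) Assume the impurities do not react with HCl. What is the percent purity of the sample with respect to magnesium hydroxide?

75.82 %

n(HCl) added = 0.1032 × 0.3962 = 0.04089 mol
n(NaOH) used in back-titration = 0.02386 × 0.09979 = 2.381 × 10^-3 mol
n(HCl) left over = 2.381 × 10^-3 mol (1:1 ratio)
n(HCl) consumed by analyte = 0.04089 − 2.381 × 10^-3 = 0.03851 mol
From the 1:2 ratio, n(Mg(OH)2) = 1/2 × 0.03851 = 0.01925 mol
mass of Mg(OH)2 = 0.01925 × 58.32 = 1.123 g
% Mg(OH)2 = 1.123 / 1.481 × 100 = 75.82 %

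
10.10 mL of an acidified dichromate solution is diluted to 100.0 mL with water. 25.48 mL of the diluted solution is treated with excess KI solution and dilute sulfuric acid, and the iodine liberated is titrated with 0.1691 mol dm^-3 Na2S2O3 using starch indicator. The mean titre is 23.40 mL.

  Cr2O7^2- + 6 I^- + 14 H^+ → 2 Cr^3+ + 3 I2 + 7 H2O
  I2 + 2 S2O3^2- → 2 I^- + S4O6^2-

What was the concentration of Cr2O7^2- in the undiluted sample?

0.2563 mol/L

n(S2O3^2-) = 0.02340 × 0.1691 = 3.957 × 10^-3 mol
n(I2) = n(S2O3^2-)/2 = 1.978 × 10^-3 mol
From the 1:3 ratio, n(Cr2O7^2-) in the aliquot = 1/3 × 1.978 × 10^-3 = 6.595 × 10^-4 mol
[Cr2O7^2-]_dilute = 6.595 × 10^-4 / 0.02548 = 0.02588 mol/L
[Cr2O7^2-]_original = 0.02588 × 100.0/10.10 = 0.2563 mol/L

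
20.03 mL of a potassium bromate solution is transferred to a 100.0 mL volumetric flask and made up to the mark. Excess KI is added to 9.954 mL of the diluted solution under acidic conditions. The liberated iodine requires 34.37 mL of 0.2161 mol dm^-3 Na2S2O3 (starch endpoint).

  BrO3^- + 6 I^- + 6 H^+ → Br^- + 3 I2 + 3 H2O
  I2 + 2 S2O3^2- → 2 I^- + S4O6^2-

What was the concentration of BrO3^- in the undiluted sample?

n(S2O3^2-) = 0.03437 × 0.2161 = 7.427 × 10^-3 mol
n(I2) = n(S2O3^2-)/2 = 3.714 × 10^-3 mol
From the 1:3 ratio, n(BrO3^-) in the aliquot = 1/3 × 3.714 × 10^-3 = 1.238 × 10^-3 mol
[BrO3^-]_dilute = 1.238 × 10^-3 / 0.009954 = 0.1244 mol/L
[BrO3^-]_original = 0.1244 × 100.0/20.03 = 0.6209 mol/L

0.6209 mol/L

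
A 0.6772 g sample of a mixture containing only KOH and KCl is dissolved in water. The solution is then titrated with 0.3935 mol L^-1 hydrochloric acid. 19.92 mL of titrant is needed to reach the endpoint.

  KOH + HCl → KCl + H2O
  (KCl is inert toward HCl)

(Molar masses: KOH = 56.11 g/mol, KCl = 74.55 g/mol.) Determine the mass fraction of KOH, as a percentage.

64.95 %

n(HCl) = 0.01992 × 0.3935 = 7.839 × 10^-3 mol
Let x = n(KOH), y = n(KCl).
Titrant: 1x = 7.839 × 10^-3;  mass: 56.11x + 74.55y = 0.6772
Solving, x = 7.839 × 10^-3 mol, y = 3.184 × 10^-3 mol
mass of KOH = 7.839 × 10^-3 × 56.11 = 0.4398 g
% KOH = 0.4398 / 0.6772 × 100 = 64.95 %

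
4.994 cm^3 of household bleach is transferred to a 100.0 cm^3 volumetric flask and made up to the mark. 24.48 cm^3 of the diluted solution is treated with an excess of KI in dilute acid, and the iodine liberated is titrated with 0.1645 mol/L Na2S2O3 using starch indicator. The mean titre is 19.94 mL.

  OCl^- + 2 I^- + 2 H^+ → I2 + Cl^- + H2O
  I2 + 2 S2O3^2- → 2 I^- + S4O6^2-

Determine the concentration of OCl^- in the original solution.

n(S2O3^2-) = 0.01994 × 0.1645 = 3.280 × 10^-3 mol
n(I2) = n(S2O3^2-)/2 = 1.640 × 10^-3 mol
n(OCl^-) in the aliquot = 1.640 × 10^-3 mol (1:1 ratio)
[OCl^-]_dilute = 1.640 × 10^-3 / 0.02448 = 0.06700 mol/L
[OCl^-]_original = 0.06700 × 100.0/4.994 = 1.342 mol/L

1.342 mol/L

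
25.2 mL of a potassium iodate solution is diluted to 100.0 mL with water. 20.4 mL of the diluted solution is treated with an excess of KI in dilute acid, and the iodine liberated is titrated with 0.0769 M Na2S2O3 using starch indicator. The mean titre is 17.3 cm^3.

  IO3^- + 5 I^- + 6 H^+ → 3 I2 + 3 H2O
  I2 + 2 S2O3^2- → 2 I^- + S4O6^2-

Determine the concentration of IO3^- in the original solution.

n(S2O3^2-) = 0.0173 × 0.0769 = 1.33 × 10^-3 mol
n(I2) = n(S2O3^2-)/2 = 6.65 × 10^-4 mol
From the 1:3 ratio, n(IO3^-) in the aliquot = 1/3 × 6.65 × 10^-4 = 2.22 × 10^-4 mol
[IO3^-]_dilute = 2.22 × 10^-4 / 0.0204 = 0.0109 mol/L
[IO3^-]_original = 0.0109 × 100.0/25.2 = 0.0431 mol/L

0.0431 M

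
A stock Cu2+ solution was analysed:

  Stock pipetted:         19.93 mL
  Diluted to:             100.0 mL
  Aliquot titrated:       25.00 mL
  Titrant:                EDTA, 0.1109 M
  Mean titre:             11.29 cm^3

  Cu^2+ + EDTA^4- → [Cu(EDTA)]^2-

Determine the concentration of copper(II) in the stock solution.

n(EDTA) = 0.01129 × 0.1109 = 1.252 × 10^-3 mol
n(Cu2+) in the aliquot = 1.252 × 10^-3 mol (1:1 ratio)
[Cu2+]_dilute = 1.252 × 10^-3 / 0.02500 = 0.05008 mol/L
Dilution factor = 100.0 / 19.93 = 5.018
[Cu2+]_stock = 0.05008 × 5.018 = 0.2513 mol/L

0.2513 M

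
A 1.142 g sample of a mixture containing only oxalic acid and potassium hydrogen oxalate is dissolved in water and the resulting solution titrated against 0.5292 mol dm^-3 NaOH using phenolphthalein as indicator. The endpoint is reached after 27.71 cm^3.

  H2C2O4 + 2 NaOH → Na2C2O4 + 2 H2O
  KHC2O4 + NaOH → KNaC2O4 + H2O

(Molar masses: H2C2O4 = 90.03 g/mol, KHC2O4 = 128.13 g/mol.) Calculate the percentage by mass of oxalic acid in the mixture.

n(NaOH) = 0.02771 × 0.5292 = 0.01466 mol
Let x = n(H2C2O4), y = n(KHC2O4).
Titrant: 2x + 1y = 0.01466;  mass: 90.03x + 128.13y = 1.142
Solving, x = 4.433 × 10^-3 mol, y = 5.798 × 10^-3 mol
mass of H2C2O4 = 4.433 × 10^-3 × 90.03 = 0.3991 g
% H2C2O4 = 0.3991 / 1.142 × 100 = 34.95 %

34.95 %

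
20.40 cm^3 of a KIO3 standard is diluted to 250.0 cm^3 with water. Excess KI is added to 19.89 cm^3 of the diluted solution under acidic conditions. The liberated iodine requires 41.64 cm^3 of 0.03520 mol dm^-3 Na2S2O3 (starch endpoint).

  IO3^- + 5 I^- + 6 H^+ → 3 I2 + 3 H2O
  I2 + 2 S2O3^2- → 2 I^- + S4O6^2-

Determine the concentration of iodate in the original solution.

0.1505 mol/L

n(S2O3^2-) = 0.04164 × 0.03520 = 1.466 × 10^-3 mol
n(I2) = n(S2O3^2-)/2 = 7.329 × 10^-4 mol
From the 1:3 ratio, n(IO3^-) in the aliquot = 1/3 × 7.329 × 10^-4 = 2.443 × 10^-4 mol
[IO3^-]_dilute = 2.443 × 10^-4 / 0.01989 = 0.01228 mol/L
[IO3^-]_original = 0.01228 × 250.0/20.40 = 0.1505 mol/L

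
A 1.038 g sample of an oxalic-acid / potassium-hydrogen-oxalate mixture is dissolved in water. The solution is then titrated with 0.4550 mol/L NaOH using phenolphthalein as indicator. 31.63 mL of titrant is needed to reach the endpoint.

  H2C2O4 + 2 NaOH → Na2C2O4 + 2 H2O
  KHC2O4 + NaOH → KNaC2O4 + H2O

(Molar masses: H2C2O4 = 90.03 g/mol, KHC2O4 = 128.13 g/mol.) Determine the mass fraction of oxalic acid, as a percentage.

42.05 %

n(NaOH) = 0.03163 × 0.4550 = 0.01439 mol
Let x = n(H2C2O4), y = n(KHC2O4).
Titrant: 2x + 1y = 0.01439;  mass: 90.03x + 128.13y = 1.038
Solving, x = 4.849 × 10^-3 mol, y = 4.694 × 10^-3 mol
mass of H2C2O4 = 4.849 × 10^-3 × 90.03 = 0.4365 g
% H2C2O4 = 0.4365 / 1.038 × 100 = 42.05 %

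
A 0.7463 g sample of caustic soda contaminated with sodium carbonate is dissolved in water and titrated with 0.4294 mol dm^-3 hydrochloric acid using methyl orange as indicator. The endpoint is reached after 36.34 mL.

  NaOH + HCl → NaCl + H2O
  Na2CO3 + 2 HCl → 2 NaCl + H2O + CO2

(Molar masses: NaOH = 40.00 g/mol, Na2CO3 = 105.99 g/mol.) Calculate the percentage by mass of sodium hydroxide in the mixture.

n(HCl) = 0.03634 × 0.4294 = 0.01560 mol
Let x = n(NaOH), y = n(Na2CO3).
Titrant: 1x + 2y = 0.01560;  mass: 40.00x + 105.99y = 0.7463
Solving, x = 6.207 × 10^-3 mol, y = 4.699 × 10^-3 mol
mass of NaOH = 6.207 × 10^-3 × 40.00 = 0.2483 g
% NaOH = 0.2483 / 0.7463 × 100 = 33.27 %

33.27 %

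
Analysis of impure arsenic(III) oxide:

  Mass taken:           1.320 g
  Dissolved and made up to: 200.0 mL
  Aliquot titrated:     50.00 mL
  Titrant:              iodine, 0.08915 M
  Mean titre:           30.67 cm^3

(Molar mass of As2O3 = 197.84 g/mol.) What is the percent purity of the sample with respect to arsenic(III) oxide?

81.96 %

As2O3 + 2 I2 + 2 H2O → As2O5 + 4 HI
n(I2) per titration = 0.03067 × 0.08915 = 2.734 × 10^-3 mol
From the 1:2 ratio, n(As2O3) in each aliquot = 1/2 × 2.734 × 10^-3 = 1.367 × 10^-3 mol
n(As2O3) in the whole flask = 1.367 × 10^-3 × 200.0/50.00 = 5.468 × 10^-3 mol
mass of As2O3 = 5.468 × 10^-3 × 197.84 = 1.082 g
% As2O3 = 1.082 / 1.320 × 100 = 81.96 %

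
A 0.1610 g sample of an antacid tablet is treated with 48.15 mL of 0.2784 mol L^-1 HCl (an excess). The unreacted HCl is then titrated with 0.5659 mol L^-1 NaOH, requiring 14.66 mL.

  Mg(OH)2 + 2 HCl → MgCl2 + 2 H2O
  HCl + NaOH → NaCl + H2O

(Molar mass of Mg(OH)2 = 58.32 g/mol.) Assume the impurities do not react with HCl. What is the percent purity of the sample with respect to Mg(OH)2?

n(HCl) added = 0.04815 × 0.2784 = 0.01340 mol
n(NaOH) used in back-titration = 0.01466 × 0.5659 = 8.296 × 10^-3 mol
n(HCl) left over = 8.296 × 10^-3 mol (1:1 ratio)
n(HCl) consumed by analyte = 0.01340 − 8.296 × 10^-3 = 5.109 × 10^-3 mol
From the 1:2 ratio, n(Mg(OH)2) = 1/2 × 5.109 × 10^-3 = 2.554 × 10^-3 mol
mass of Mg(OH)2 = 2.554 × 10^-3 × 58.32 = 0.1490 g
% Mg(OH)2 = 0.1490 / 0.1610 × 100 = 92.53 %

92.53 %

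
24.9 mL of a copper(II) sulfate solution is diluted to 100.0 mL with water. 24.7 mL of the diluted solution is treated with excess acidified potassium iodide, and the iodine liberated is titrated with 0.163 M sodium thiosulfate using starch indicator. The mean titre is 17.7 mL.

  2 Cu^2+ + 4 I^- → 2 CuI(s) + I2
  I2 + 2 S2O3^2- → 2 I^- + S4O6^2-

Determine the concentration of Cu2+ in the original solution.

0.469 M

n(S2O3^2-) = 0.0177 × 0.163 = 2.89 × 10^-3 mol
n(I2) = n(S2O3^2-)/2 = 1.44 × 10^-3 mol
From the 2:1 ratio, n(Cu2+) in the aliquot = 2/1 × 1.44 × 10^-3 = 2.89 × 10^-3 mol
[Cu2+]_dilute = 2.89 × 10^-3 / 0.0247 = 0.117 mol/L
[Cu2+]_original = 0.117 × 100.0/24.9 = 0.469 mol/L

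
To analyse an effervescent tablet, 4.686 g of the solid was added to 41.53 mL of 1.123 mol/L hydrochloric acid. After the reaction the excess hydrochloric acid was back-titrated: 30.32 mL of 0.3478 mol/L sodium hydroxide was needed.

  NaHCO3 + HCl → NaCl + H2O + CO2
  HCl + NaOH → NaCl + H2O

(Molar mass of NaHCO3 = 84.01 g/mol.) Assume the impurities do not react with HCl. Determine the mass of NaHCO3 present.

3.032 g

n(HCl) added = 0.04153 × 1.123 = 0.04664 mol
n(NaOH) used in back-titration = 0.03032 × 0.3478 = 0.01055 mol
n(HCl) left over = 0.01055 mol (1:1 ratio)
n(HCl) consumed by analyte = 0.04664 − 0.01055 = 0.03609 mol
n(NaHCO3) = 0.03609 mol (1:1 ratio)
mass of NaHCO3 = 0.03609 × 84.01 = 3.032 g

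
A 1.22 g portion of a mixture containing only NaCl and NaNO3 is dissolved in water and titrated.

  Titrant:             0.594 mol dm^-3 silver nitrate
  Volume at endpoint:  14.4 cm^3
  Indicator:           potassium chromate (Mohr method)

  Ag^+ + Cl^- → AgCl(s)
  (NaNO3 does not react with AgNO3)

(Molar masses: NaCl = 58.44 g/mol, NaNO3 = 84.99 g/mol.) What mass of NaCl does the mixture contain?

0.500 g

n(AgNO3) = 0.0144 × 0.594 = 8.55 × 10^-3 mol
Let x = n(NaCl), y = n(NaNO3).
Titrant: 1x = 8.55 × 10^-3;  mass: 58.44x + 84.99y = 1.22
Solving, x = 8.55 × 10^-3 mol, y = 8.47 × 10^-3 mol
mass of NaCl = 8.55 × 10^-3 × 58.44 = 0.500 g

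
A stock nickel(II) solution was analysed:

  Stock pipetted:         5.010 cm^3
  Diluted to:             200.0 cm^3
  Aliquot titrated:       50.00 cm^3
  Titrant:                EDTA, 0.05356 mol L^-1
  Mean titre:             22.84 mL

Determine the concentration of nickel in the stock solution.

0.9767 mol/L

Ni^2+ + EDTA^4- → [Ni(EDTA)]^2-
n(EDTA) = 0.02284 × 0.05356 = 1.223 × 10^-3 mol
n(Ni2+) in the aliquot = 1.223 × 10^-3 mol (1:1 ratio)
[Ni2+]_dilute = 1.223 × 10^-3 / 0.05000 = 0.02447 mol/L
Dilution factor = 200.0 / 5.010 = 39.92
[Ni2+]_stock = 0.02447 × 39.92 = 0.9767 mol/L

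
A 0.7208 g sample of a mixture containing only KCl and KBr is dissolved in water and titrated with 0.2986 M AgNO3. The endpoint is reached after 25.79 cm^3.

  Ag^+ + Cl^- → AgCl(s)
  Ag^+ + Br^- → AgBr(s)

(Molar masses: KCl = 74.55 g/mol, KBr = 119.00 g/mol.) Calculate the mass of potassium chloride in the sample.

n(AgNO3) = 0.02579 × 0.2986 = 7.701 × 10^-3 mol
Let x = n(KCl), y = n(KBr).
Titrant: 1x + 1y = 7.701 × 10^-3;  mass: 74.55x + 119.00y = 0.7208
Solving, x = 4.401 × 10^-3 mol, y = 3.300 × 10^-3 mol
mass of KCl = 4.401 × 10^-3 × 74.55 = 0.3281 g

0.3281 g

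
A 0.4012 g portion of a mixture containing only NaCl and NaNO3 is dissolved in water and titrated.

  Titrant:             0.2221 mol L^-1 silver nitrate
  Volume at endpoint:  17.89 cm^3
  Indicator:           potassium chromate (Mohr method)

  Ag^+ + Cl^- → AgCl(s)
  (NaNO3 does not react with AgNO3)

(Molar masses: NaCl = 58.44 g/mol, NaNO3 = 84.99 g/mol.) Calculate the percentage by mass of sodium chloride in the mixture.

57.88 %

n(AgNO3) = 0.01789 × 0.2221 = 3.973 × 10^-3 mol
Let x = n(NaCl), y = n(NaNO3).
Titrant: 1x = 3.973 × 10^-3;  mass: 58.44x + 84.99y = 0.4012
Solving, x = 3.973 × 10^-3 mol, y = 1.988 × 10^-3 mol
mass of NaCl = 3.973 × 10^-3 × 58.44 = 0.2322 g
% NaCl = 0.2322 / 0.4012 × 100 = 57.88 %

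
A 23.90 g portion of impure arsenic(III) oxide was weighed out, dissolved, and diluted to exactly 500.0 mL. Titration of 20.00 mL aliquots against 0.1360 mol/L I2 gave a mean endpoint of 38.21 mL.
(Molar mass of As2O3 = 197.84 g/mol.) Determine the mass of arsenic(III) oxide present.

As2O3 + 2 I2 + 2 H2O → As2O5 + 4 HI
n(I2) per titration = 0.03821 × 0.1360 = 5.197 × 10^-3 mol
From the 1:2 ratio, n(As2O3) in each aliquot = 1/2 × 5.197 × 10^-3 = 2.598 × 10^-3 mol
n(As2O3) in the whole flask = 2.598 × 10^-3 × 500.0/20.00 = 0.06496 mol
mass of As2O3 = 0.06496 × 197.84 = 12.85 g

12.85 g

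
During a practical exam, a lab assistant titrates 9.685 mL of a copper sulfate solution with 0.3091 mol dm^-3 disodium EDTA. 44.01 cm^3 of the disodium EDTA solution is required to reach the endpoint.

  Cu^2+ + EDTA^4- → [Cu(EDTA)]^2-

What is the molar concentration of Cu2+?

1.405 mol/L

n(EDTA) = 0.04401 L × 0.3091 mol/L = 0.01360 mol
n(Cu2+) = 0.01360 mol (1:1 mole ratio)
[Cu2+] = 0.01360 mol / 0.009685 L = 1.405 mol/L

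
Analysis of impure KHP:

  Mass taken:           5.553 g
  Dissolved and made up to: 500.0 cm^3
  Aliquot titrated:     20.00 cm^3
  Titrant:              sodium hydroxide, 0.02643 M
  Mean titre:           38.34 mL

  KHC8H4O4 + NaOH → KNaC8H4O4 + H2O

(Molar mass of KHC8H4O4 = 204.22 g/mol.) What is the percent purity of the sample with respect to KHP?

93.17 %

n(NaOH) per titration = 0.03834 × 0.02643 = 1.013 × 10^-3 mol
n(KHC8H4O4) in each aliquot = 1.013 × 10^-3 mol (1:1 ratio)
n(KHC8H4O4) in the whole flask = 1.013 × 10^-3 × 500.0/20.00 = 0.02533 mol
mass of KHC8H4O4 = 0.02533 × 204.22 = 5.174 g
% KHC8H4O4 = 5.174 / 5.553 × 100 = 93.17 %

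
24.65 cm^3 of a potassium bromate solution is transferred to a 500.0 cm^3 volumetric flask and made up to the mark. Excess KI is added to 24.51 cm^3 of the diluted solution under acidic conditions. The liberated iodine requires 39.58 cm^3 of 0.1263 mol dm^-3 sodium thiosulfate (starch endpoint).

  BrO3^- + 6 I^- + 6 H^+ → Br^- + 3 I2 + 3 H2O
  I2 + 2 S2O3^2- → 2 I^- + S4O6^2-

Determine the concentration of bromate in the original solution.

n(S2O3^2-) = 0.03958 × 0.1263 = 4.999 × 10^-3 mol
n(I2) = n(S2O3^2-)/2 = 2.499 × 10^-3 mol
From the 1:3 ratio, n(BrO3^-) in the aliquot = 1/3 × 2.499 × 10^-3 = 8.332 × 10^-4 mol
[BrO3^-]_dilute = 8.332 × 10^-4 / 0.02451 = 0.03399 mol/L
[BrO3^-]_original = 0.03399 × 500.0/24.65 = 0.6895 mol/L

0.6895 mol/L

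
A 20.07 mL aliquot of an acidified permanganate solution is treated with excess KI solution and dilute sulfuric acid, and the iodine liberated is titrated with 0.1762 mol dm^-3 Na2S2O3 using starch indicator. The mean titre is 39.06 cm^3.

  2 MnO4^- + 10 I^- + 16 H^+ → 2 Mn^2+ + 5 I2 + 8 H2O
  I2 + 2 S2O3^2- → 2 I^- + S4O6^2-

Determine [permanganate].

0.06858 mol/L

n(S2O3^2-) = 0.03906 × 0.1762 = 6.882 × 10^-3 mol
n(I2) = n(S2O3^2-)/2 = 3.441 × 10^-3 mol
From the 2:5 ratio, n(MnO4^-) in the aliquot = 2/5 × 3.441 × 10^-3 = 1.376 × 10^-3 mol
[MnO4^-] = 1.376 × 10^-3 / 0.02007 = 0.06858 mol/L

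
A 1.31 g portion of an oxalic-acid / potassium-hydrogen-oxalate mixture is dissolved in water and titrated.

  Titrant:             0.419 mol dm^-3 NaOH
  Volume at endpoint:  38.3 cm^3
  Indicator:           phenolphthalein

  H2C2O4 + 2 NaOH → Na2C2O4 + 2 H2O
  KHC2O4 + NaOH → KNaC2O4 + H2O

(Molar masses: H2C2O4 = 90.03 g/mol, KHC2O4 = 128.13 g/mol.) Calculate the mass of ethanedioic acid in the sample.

n(NaOH) = 0.0383 × 0.419 = 0.0160 mol
Let x = n(H2C2O4), y = n(KHC2O4).
Titrant: 2x + 1y = 0.0160;  mass: 90.03x + 128.13y = 1.31
Solving, x = 4.49 × 10^-3 mol, y = 7.07 × 10^-3 mol
mass of H2C2O4 = 4.49 × 10^-3 × 90.03 = 0.404 g

0.404 g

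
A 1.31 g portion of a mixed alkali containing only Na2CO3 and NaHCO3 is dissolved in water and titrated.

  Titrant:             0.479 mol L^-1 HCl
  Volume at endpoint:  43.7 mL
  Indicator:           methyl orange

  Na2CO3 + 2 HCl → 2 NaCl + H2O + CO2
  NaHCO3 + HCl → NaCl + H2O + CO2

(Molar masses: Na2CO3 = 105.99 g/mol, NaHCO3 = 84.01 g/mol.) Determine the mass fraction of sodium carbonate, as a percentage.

58.5 %

n(HCl) = 0.0437 × 0.479 = 0.0209 mol
Let x = n(Na2CO3), y = n(NaHCO3).
Titrant: 2x + 1y = 0.0209;  mass: 105.99x + 84.01y = 1.31
Solving, x = 7.23 × 10^-3 mol, y = 6.47 × 10^-3 mol
mass of Na2CO3 = 7.23 × 10^-3 × 105.99 = 0.766 g
% Na2CO3 = 0.766 / 1.31 × 100 = 58.5 %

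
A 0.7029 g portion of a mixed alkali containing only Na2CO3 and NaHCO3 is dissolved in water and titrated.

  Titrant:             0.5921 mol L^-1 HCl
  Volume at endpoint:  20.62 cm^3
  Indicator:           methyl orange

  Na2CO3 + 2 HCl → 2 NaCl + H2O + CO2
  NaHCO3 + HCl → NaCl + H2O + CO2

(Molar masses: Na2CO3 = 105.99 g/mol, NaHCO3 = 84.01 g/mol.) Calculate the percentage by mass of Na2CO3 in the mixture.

n(HCl) = 0.02062 × 0.5921 = 0.01221 mol
Let x = n(Na2CO3), y = n(NaHCO3).
Titrant: 2x + 1y = 0.01221;  mass: 105.99x + 84.01y = 0.7029
Solving, x = 5.204 × 10^-3 mol, y = 1.802 × 10^-3 mol
mass of Na2CO3 = 5.204 × 10^-3 × 105.99 = 0.5515 g
% Na2CO3 = 0.5515 / 0.7029 × 100 = 78.47 %

78.47 %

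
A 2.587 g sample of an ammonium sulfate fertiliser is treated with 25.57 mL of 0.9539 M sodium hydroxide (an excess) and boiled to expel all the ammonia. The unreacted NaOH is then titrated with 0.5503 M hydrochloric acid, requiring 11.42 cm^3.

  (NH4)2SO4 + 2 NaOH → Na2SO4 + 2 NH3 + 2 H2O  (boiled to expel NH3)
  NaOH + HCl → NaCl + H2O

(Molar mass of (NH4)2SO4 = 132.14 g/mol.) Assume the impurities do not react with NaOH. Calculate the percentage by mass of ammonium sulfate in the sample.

46.24 %

n(NaOH) added = 0.02557 × 0.9539 = 0.02439 mol
n(HCl) used in back-titration = 0.01142 × 0.5503 = 6.284 × 10^-3 mol
n(NaOH) left over = 6.284 × 10^-3 mol (1:1 ratio)
n(NaOH) consumed by analyte = 0.02439 − 6.284 × 10^-3 = 0.01811 mol
From the 1:2 ratio, n((NH4)2SO4) = 1/2 × 0.01811 = 9.053 × 10^-3 mol
mass of (NH4)2SO4 = 9.053 × 10^-3 × 132.14 = 1.196 g
% (NH4)2SO4 = 1.196 / 2.587 × 100 = 46.24 %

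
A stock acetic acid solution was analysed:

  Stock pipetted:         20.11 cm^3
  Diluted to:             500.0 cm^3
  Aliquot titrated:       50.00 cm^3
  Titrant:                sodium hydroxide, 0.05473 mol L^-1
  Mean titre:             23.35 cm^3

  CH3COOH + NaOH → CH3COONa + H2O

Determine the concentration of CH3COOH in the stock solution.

n(NaOH) = 0.02335 × 0.05473 = 1.278 × 10^-3 mol
n(CH3COOH) in the aliquot = 1.278 × 10^-3 mol (1:1 ratio)
[CH3COOH]_dilute = 1.278 × 10^-3 / 0.05000 = 0.02556 mol/L
Dilution factor = 500.0 / 20.11 = 24.86
[CH3COOH]_stock = 0.02556 × 24.86 = 0.6355 mol/L

0.6355 mol/L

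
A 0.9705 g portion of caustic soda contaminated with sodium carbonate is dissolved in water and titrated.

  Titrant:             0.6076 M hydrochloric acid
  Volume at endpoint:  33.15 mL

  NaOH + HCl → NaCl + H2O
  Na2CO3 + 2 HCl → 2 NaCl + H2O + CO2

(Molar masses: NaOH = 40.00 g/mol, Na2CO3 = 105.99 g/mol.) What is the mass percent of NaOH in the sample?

30.74 %

n(HCl) = 0.03315 × 0.6076 = 0.02014 mol
Let x = n(NaOH), y = n(Na2CO3).
Titrant: 1x + 2y = 0.02014;  mass: 40.00x + 105.99y = 0.9705
Solving, x = 7.458 × 10^-3 mol, y = 6.342 × 10^-3 mol
mass of NaOH = 7.458 × 10^-3 × 40.00 = 0.2983 g
% NaOH = 0.2983 / 0.9705 × 100 = 30.74 %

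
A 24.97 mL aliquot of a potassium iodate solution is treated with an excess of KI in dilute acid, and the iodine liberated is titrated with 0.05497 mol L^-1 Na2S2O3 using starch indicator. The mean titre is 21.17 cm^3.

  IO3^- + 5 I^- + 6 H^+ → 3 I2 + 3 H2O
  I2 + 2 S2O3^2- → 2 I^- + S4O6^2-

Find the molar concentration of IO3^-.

0.007767 mol/L

n(S2O3^2-) = 0.02117 × 0.05497 = 1.164 × 10^-3 mol
n(I2) = n(S2O3^2-)/2 = 5.819 × 10^-4 mol
From the 1:3 ratio, n(IO3^-) in the aliquot = 1/3 × 5.819 × 10^-4 = 1.940 × 10^-4 mol
[IO3^-] = 1.940 × 10^-4 / 0.02497 = 0.007767 mol/L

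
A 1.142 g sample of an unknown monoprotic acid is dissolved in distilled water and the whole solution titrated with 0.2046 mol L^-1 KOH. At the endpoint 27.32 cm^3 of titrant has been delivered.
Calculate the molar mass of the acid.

n(KOH) = 0.02732 L × 0.2046 mol/L = 5.590 × 10^-3 mol
n(HA) = 5.590 × 10^-3 mol (1:1 ratio)
M = m / n = 1.142 g / 5.590 × 10^-3 mol = 204.3 g/mol

204.3 g/mol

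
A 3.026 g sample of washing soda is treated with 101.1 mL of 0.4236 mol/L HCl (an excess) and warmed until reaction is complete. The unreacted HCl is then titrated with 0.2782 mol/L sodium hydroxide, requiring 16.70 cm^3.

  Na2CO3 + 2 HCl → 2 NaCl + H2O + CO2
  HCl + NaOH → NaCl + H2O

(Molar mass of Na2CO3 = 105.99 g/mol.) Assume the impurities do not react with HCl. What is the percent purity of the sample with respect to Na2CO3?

n(HCl) added = 0.1011 × 0.4236 = 0.04283 mol
n(NaOH) used in back-titration = 0.01670 × 0.2782 = 4.646 × 10^-3 mol
n(HCl) left over = 4.646 × 10^-3 mol (1:1 ratio)
n(HCl) consumed by analyte = 0.04283 − 4.646 × 10^-3 = 0.03818 mol
From the 1:2 ratio, n(Na2CO3) = 1/2 × 0.03818 = 0.01909 mol
mass of Na2CO3 = 0.01909 × 105.99 = 2.023 g
% Na2CO3 = 2.023 / 3.026 × 100 = 66.87 %

66.87 %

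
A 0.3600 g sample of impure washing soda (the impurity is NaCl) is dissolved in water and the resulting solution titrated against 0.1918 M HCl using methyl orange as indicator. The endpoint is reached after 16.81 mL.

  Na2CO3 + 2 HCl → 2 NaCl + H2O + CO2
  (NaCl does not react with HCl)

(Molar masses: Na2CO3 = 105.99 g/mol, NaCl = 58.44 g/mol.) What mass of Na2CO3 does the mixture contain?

0.1709 g

n(HCl) = 0.01681 × 0.1918 = 3.224 × 10^-3 mol
Let x = n(Na2CO3), y = n(NaCl).
Titrant: 2x = 3.224 × 10^-3;  mass: 105.99x + 58.44y = 0.3600
Solving, x = 1.612 × 10^-3 mol, y = 3.236 × 10^-3 mol
mass of Na2CO3 = 1.612 × 10^-3 × 105.99 = 0.1709 g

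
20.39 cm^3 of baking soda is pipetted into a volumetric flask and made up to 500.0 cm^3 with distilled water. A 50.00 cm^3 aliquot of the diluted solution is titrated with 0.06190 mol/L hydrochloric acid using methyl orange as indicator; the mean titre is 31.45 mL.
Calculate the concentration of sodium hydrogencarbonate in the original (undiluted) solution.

NaHCO3 + HCl → NaCl + H2O + CO2
n(HCl) = 0.03145 × 0.06190 = 1.947 × 10^-3 mol
n(NaHCO3) in the aliquot = 1.947 × 10^-3 mol (1:1 ratio)
[NaHCO3]_dilute = 1.947 × 10^-3 / 0.05000 = 0.03894 mol/L
Dilution factor = 500.0 / 20.39 = 24.52
[NaHCO3]_stock = 0.03894 × 24.52 = 0.9548 mol/L

0.9548 mol/L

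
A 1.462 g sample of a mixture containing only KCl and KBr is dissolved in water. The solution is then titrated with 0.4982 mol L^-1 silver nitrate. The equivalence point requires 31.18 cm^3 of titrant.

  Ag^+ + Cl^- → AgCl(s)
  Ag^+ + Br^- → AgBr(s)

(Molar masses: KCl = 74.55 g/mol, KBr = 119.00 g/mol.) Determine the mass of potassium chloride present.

n(AgNO3) = 0.03118 × 0.4982 = 0.01553 mol
Let x = n(KCl), y = n(KBr).
Titrant: 1x + 1y = 0.01553;  mass: 74.55x + 119.00y = 1.462
Solving, x = 8.696 × 10^-3 mol, y = 6.838 × 10^-3 mol
mass of KCl = 8.696 × 10^-3 × 74.55 = 0.6483 g

0.6483 g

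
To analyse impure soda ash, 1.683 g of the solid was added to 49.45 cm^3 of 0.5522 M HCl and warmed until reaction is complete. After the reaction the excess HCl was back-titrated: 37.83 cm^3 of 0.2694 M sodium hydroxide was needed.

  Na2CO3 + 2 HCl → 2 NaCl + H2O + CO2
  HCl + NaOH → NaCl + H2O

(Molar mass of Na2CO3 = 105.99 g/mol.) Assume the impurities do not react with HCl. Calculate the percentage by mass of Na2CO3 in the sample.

n(HCl) added = 0.04945 × 0.5522 = 0.02731 mol
n(NaOH) used in back-titration = 0.03783 × 0.2694 = 0.01019 mol
n(HCl) left over = 0.01019 mol (1:1 ratio)
n(HCl) consumed by analyte = 0.02731 − 0.01019 = 0.01711 mol
From the 1:2 ratio, n(Na2CO3) = 1/2 × 0.01711 = 8.557 × 10^-3 mol
mass of Na2CO3 = 8.557 × 10^-3 × 105.99 = 0.9070 g
% Na2CO3 = 0.9070 / 1.683 × 100 = 53.89 %

53.89 %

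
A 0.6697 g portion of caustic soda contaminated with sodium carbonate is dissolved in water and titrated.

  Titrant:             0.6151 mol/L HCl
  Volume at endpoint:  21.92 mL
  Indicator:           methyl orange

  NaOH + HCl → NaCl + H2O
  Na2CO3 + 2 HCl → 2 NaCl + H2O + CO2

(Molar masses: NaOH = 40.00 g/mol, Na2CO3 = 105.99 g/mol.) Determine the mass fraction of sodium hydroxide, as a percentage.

n(HCl) = 0.02192 × 0.6151 = 0.01348 mol
Let x = n(NaOH), y = n(Na2CO3).
Titrant: 1x + 2y = 0.01348;  mass: 40.00x + 105.99y = 0.6697
Solving, x = 3.450 × 10^-3 mol, y = 5.017 × 10^-3 mol
mass of NaOH = 3.450 × 10^-3 × 40.00 = 0.1380 g
% NaOH = 0.1380 / 0.6697 × 100 = 20.61 %

20.61 %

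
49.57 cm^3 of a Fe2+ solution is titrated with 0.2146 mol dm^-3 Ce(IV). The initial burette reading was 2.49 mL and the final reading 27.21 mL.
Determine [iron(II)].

0.1070 mol/L

Ce^4+ + Fe^2+ → Ce^3+ + Fe^3+
n(Ce4+) = 0.02472 L × 0.2146 mol/L = 5.305 × 10^-3 mol
n(Fe2+) = 5.305 × 10^-3 mol (1:1 mole ratio)
[Fe2+] = 5.305 × 10^-3 mol / 0.04957 L = 0.1070 mol/L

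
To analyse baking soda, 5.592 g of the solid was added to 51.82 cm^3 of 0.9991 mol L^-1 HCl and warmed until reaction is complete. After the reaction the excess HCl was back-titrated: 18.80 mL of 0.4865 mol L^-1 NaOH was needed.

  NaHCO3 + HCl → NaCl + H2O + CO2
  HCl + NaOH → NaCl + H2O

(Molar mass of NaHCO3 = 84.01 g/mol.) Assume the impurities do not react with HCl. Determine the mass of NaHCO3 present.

3.581 g

n(HCl) added = 0.05182 × 0.9991 = 0.05177 mol
n(NaOH) used in back-titration = 0.01880 × 0.4865 = 9.146 × 10^-3 mol
n(HCl) left over = 9.146 × 10^-3 mol (1:1 ratio)
n(HCl) consumed by analyte = 0.05177 − 9.146 × 10^-3 = 0.04263 mol
n(NaHCO3) = 0.04263 mol (1:1 ratio)
mass of NaHCO3 = 0.04263 × 84.01 = 3.581 g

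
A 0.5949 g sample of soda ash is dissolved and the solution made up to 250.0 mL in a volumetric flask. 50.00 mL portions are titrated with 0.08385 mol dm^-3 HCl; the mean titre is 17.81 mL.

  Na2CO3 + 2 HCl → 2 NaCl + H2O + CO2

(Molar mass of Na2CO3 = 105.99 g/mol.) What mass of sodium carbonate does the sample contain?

n(HCl) per titration = 0.01781 × 0.08385 = 1.493 × 10^-3 mol
From the 1:2 ratio, n(Na2CO3) in each aliquot = 1/2 × 1.493 × 10^-3 = 7.467 × 10^-4 mol
n(Na2CO3) in the whole flask = 7.467 × 10^-4 × 250.0/50.00 = 3.733 × 10^-3 mol
mass of Na2CO3 = 3.733 × 10^-3 × 105.99 = 0.3957 g

0.3957 g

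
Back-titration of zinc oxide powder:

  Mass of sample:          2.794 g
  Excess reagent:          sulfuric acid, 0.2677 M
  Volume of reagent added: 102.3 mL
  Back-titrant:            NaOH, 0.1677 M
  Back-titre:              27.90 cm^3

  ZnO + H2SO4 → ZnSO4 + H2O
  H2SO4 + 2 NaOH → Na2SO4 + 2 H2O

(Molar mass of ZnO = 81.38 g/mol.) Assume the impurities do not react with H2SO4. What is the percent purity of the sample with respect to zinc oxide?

n(H2SO4) added = 0.1023 × 0.2677 = 0.02739 mol
n(NaOH) used in back-titration = 0.02790 × 0.1677 = 4.679 × 10^-3 mol
From the 1:2 ratio, n(H2SO4) left over = 1/2 × 4.679 × 10^-3 = 2.339 × 10^-3 mol
n(H2SO4) consumed by analyte = 0.02739 − 2.339 × 10^-3 = 0.02505 mol
n(ZnO) = 0.02505 mol (1:1 ratio)
mass of ZnO = 0.02505 × 81.38 = 2.038 g
% ZnO = 2.038 / 2.794 × 100 = 72.95 %

72.95 %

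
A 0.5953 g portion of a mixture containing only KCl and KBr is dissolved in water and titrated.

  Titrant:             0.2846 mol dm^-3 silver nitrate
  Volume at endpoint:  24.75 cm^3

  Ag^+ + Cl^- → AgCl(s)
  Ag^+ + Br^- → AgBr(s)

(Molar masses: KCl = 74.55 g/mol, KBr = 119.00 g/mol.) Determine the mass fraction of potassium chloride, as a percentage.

n(AgNO3) = 0.02475 × 0.2846 = 7.044 × 10^-3 mol
Let x = n(KCl), y = n(KBr).
Titrant: 1x + 1y = 7.044 × 10^-3;  mass: 74.55x + 119.00y = 0.5953
Solving, x = 5.465 × 10^-3 mol, y = 1.579 × 10^-3 mol
mass of KCl = 5.465 × 10^-3 × 74.55 = 0.4074 g
% KCl = 0.4074 / 0.5953 × 100 = 68.44 %

68.44 %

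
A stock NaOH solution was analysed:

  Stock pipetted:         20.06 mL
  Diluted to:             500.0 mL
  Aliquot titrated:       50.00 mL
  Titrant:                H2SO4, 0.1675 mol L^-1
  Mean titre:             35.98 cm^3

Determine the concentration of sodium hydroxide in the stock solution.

2 NaOH + H2SO4 → Na2SO4 + 2 H2O
n(H2SO4) = 0.03598 × 0.1675 = 6.027 × 10^-3 mol
From the 2:1 ratio, n(NaOH) in the aliquot = 2/1 × 6.027 × 10^-3 = 0.01205 mol
[NaOH]_dilute = 0.01205 / 0.05000 = 0.2411 mol/L
Dilution factor = 500.0 / 20.06 = 24.93
[NaOH]_stock = 0.2411 × 24.93 = 6.009 mol/L

6.009 mol/L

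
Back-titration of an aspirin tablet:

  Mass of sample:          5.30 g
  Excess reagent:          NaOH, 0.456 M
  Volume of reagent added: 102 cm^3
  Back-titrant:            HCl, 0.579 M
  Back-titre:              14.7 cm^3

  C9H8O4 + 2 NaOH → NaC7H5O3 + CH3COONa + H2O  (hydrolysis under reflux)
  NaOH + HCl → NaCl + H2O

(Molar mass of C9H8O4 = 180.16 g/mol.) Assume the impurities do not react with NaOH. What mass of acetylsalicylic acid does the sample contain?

3.42 g

n(NaOH) added = 0.102 × 0.456 = 0.0465 mol
n(HCl) used in back-titration = 0.0147 × 0.579 = 8.51 × 10^-3 mol
n(NaOH) left over = 8.51 × 10^-3 mol (1:1 ratio)
n(NaOH) consumed by analyte = 0.0465 − 8.51 × 10^-3 = 0.0380 mol
From the 1:2 ratio, n(C9H8O4) = 1/2 × 0.0380 = 0.0190 mol
mass of C9H8O4 = 0.0190 × 180.16 = 3.42 g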